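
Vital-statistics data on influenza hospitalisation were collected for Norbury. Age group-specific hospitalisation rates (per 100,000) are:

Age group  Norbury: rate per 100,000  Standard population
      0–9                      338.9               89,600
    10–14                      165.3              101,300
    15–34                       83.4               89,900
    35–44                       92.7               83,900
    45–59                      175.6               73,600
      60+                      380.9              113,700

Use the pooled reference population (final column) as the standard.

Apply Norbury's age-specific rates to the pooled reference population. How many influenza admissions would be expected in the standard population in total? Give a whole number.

1186

Expected influenza admissions = Σ (standard pop × age-specific rate ÷ 100,000)
= 89,600×338.9/100,000 + 101,300×165.3/100,000 + 89,900×83.4/100,000 + 83,900×92.7/100,000 + 73,600×175.6/100,000 + 113,700×380.9/100,000
= 303.65 + 167.45 + 74.98 + 77.78 + 129.24 + 433.08 = 1186.18.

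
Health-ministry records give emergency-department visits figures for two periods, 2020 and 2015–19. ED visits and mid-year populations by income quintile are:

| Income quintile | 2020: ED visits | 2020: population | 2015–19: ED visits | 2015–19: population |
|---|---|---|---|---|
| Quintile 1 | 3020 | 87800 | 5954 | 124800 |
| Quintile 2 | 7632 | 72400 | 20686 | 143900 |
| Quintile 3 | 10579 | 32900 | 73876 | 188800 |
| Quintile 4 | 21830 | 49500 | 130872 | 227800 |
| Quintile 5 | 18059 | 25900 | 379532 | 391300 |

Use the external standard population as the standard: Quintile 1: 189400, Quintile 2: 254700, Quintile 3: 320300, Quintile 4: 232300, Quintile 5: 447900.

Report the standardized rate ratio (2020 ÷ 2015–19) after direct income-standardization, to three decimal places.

0.746

Income-specific rates per 1000 for 2020: 34.396, 105.414, 321.550, 441.010, 697.259.
For 2015–19: 47.708, 143.753, 391.292, 574.504, 969.926.
Standard total = 1444600; weights = 0.1311, 0.1763, 0.2217, 0.1608, 0.3101.
2020: 0.1311×34.396 + 0.1763×105.414 + 0.2217×321.550 + 0.1608×441.010 + 0.3101×697.259 = 381.4932 per 1000.
2015–19: 0.1311×47.708 + 0.1763×143.753 + 0.2217×391.292 + 0.1608×574.504 + 0.3101×969.926 = 511.4688 per 1000.
Ratio = 381.4932 ÷ 511.4688 = 0.74588.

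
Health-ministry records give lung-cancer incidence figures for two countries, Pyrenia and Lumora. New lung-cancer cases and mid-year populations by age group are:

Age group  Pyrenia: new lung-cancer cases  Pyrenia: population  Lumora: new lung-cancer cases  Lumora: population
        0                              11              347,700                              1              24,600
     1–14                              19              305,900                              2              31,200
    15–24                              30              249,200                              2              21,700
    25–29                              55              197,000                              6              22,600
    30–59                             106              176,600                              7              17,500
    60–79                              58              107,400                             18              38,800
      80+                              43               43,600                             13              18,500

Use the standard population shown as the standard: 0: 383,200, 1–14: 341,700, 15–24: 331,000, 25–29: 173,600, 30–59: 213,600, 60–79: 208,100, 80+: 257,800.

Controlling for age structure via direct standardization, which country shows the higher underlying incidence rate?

Pyrenia

Age-specific rates per 100,000 for Pyrenia: 3.16, 6.21, 12.04, 27.92, 60.02, 54.00, 98.62.
For Lumora: 4.07, 6.41, 9.22, 26.55, 40.00, 46.39, 70.27.
Standard total = 1,909,000; weights = 0.2007, 0.1790, 0.1734, 0.0909, 0.1119, 0.1090, 0.1350.
Pyrenia: 0.2007×3.16 + 0.1790×6.21 + 0.1734×12.04 + 0.0909×27.92 + 0.1119×60.02 + 0.1090×54.00 + 0.1350×98.62 = 32.2946 per 100,000.
Lumora: 0.2007×4.07 + 0.1790×6.41 + 0.1734×9.22 + 0.0909×26.55 + 0.1119×40.00 + 0.1090×46.39 + 0.1350×70.27 = 24.9981 per 100,000.
The crude rates (22.56 vs 28.02) would put Lumora higher, but that reflects its age composition; once standardized to a common age structure, Pyrenia has the higher underlying rate.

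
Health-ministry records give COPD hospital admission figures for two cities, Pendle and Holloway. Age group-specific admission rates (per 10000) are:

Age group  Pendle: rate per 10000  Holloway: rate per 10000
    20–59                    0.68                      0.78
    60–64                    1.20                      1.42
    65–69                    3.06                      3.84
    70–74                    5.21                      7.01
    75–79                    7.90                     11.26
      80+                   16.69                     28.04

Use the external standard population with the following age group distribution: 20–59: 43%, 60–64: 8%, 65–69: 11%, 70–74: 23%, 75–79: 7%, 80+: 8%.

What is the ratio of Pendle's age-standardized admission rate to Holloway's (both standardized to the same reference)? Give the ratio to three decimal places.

Standard weights: 0.43, 0.08, 0.11, 0.23, 0.07, 0.08.
Pendle: 0.4300×0.68 + 0.0800×1.20 + 0.1100×3.06 + 0.2300×5.21 + 0.0700×7.90 + 0.0800×16.69 = 3.8115 per 10000.
Holloway: 0.4300×0.78 + 0.0800×1.42 + 0.1100×3.84 + 0.2300×7.01 + 0.0700×11.26 + 0.0800×28.04 = 5.5151 per 10000.
Ratio = 3.8115 ÷ 5.5151 = 0.69110.

0.691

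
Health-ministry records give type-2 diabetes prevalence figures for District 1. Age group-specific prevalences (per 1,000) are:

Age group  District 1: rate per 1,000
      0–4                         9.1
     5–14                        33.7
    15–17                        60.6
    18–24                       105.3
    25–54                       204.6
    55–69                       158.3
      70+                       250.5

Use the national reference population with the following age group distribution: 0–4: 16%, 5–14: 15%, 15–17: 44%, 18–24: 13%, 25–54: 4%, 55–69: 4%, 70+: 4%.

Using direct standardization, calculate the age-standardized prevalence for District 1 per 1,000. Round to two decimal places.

71.40

Standard weights: 0.16, 0.15, 0.44, 0.13, 0.04, 0.04, 0.04.
Standardized rate: 0.1600×9.1 + 0.1500×33.7 + 0.4400×60.6 + 0.1300×105.3 + 0.0400×204.6 + 0.0400×158.3 + 0.0400×250.5 = 71.4000 per 1,000.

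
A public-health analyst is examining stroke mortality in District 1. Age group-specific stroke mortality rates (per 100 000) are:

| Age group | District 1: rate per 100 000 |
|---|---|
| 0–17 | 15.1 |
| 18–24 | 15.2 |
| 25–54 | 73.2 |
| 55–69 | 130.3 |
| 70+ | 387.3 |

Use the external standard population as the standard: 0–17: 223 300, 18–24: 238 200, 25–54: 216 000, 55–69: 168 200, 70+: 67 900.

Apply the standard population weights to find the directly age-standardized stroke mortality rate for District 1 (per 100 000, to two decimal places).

77.73

Standard total = 913 600; weights = 0.2444, 0.2607, 0.2364, 0.1841, 0.0743.
Standardized rate: 0.2444×15.1 + 0.2607×15.2 + 0.2364×73.2 + 0.1841×130.3 + 0.0743×387.3 = 77.7340 per 100 000.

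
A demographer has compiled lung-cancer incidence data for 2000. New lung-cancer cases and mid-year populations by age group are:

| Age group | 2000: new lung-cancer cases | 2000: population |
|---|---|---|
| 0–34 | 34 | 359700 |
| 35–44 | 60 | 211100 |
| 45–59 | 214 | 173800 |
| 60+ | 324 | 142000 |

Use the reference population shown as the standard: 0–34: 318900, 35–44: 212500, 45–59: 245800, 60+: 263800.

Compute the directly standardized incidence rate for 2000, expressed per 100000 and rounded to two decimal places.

95.59

Age-specific rates per 100000 for 2000: 9.45, 28.42, 123.13, 228.17.
Standard total = 1041000; weights = 0.3063, 0.2041, 0.2361, 0.2534.
Standardized rate: 0.3063×9.45 + 0.2041×28.42 + 0.2361×123.13 + 0.2534×228.17 = 95.5912 per 100000.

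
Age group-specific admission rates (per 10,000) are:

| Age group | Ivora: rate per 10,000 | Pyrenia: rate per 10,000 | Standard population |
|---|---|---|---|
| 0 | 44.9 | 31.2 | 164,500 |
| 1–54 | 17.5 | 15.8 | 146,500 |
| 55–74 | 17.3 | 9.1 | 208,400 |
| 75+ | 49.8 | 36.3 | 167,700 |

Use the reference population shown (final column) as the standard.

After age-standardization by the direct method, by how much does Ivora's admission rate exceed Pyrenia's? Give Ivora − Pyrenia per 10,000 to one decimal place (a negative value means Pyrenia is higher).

Standard total = 687,100; weights = 0.2394, 0.2132, 0.3033, 0.2441.
Ivora: 0.2394×44.9 + 0.2132×17.5 + 0.3033×17.3 + 0.2441×49.8 = 31.8827 per 10,000.
Pyrenia: 0.2394×31.2 + 0.2132×15.8 + 0.3033×9.1 + 0.2441×36.3 = 22.4582 per 10,000.
Difference = 31.8827 − 22.4582 = 9.4244.

9.4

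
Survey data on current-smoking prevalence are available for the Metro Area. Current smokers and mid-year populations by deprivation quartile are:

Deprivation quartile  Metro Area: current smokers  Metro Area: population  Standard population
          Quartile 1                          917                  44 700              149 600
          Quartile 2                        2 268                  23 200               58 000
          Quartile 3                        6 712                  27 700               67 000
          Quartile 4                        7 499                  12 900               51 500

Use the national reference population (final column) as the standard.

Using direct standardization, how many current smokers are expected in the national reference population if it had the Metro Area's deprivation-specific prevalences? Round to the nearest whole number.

54912

Deprivation-specific rates per 1 000 for the Metro Area: 20.515, 97.759, 242.310, 581.318.
Expected current smokers = Σ (standard pop × deprivation-specific rate ÷ 1 000)
= 149 600×20.515/1 000 + 58 000×97.759/1 000 + 67 000×242.310/1 000 + 51 500×581.318/1 000
= 3068.98 + 5670.00 + 16234.80 + 29937.87 = 54911.65.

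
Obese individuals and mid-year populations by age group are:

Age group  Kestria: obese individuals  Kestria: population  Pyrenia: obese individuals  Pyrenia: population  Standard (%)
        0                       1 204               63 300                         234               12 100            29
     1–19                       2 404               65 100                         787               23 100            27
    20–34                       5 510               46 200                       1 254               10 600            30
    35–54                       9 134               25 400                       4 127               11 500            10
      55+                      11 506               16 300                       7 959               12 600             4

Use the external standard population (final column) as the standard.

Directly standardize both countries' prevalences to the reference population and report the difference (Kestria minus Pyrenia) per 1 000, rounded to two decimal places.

4.01

Age-specific rates per 1 000 for Kestria: 19.021, 36.928, 119.264, 359.606, 705.890.
For Pyrenia: 19.339, 34.069, 118.302, 358.870, 631.667.
Standard weights: 0.29, 0.27, 0.30, 0.10, 0.04.
Kestria: 0.2900×19.021 + 0.2700×36.928 + 0.3000×119.264 + 0.1000×359.606 + 0.0400×705.890 = 115.4619 per 1 000.
Pyrenia: 0.2900×19.339 + 0.2700×34.069 + 0.3000×118.302 + 0.1000×358.870 + 0.0400×631.667 = 111.4512 per 1 000.
Difference = 115.4619 − 111.4512 = 4.0107.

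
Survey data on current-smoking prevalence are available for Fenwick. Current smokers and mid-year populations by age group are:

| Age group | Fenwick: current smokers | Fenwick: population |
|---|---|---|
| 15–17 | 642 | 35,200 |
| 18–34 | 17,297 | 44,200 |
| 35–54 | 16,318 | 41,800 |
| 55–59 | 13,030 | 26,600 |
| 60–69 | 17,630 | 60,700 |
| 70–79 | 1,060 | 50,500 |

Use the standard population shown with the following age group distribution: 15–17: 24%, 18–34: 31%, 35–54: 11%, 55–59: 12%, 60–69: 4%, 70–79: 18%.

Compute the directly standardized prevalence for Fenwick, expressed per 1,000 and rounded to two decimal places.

242.81

Age-specific rates per 1,000 for Fenwick: 18.239, 391.335, 390.383, 489.850, 290.445, 20.990.
Standard weights: 0.24, 0.31, 0.11, 0.12, 0.04, 0.18.
Standardized rate: 0.2400×18.239 + 0.3100×391.335 + 0.1100×390.383 + 0.1200×489.850 + 0.0400×290.445 + 0.1800×20.990 = 242.8111 per 1,000.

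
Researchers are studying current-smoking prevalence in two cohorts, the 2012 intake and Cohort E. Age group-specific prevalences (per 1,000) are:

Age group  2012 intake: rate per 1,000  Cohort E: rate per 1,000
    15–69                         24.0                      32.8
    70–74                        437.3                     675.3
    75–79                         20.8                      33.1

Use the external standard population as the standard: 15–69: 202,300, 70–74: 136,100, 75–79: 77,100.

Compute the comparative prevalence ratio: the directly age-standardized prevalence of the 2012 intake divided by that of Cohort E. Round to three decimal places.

Standard total = 415,500; weights = 0.4869, 0.3276, 0.1856.
The 2012 intake: 0.4869×24.0 + 0.3276×437.3 + 0.1856×20.8 = 158.7856 per 1,000.
Cohort E: 0.4869×32.8 + 0.3276×675.3 + 0.1856×33.1 = 243.3111 per 1,000.
Ratio = 158.7856 ÷ 243.3111 = 0.65260.

0.653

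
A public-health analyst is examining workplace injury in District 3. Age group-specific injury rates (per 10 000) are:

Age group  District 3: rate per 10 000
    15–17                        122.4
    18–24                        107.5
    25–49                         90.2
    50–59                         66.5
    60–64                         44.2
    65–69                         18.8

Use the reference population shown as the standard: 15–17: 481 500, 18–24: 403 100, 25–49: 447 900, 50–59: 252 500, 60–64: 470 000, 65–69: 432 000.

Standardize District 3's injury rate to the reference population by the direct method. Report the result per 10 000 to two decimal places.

75.74

Standard total = 2 487 000; weights = 0.1936, 0.1621, 0.1801, 0.1015, 0.1890, 0.1737.
Standardized rate: 0.1936×122.4 + 0.1621×107.5 + 0.1801×90.2 + 0.1015×66.5 + 0.1890×44.2 + 0.1737×18.8 = 75.7363 per 10 000.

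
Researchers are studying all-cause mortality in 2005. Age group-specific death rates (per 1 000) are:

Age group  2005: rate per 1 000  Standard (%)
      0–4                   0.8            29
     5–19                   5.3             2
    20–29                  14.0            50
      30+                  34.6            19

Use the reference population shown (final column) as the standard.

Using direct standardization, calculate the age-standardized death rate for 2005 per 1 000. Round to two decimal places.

13.91

Standard weights: 0.29, 0.02, 0.50, 0.19.
Standardized rate: 0.2900×0.8 + 0.0200×5.3 + 0.5000×14.0 + 0.1900×34.6 = 13.9120 per 1 000.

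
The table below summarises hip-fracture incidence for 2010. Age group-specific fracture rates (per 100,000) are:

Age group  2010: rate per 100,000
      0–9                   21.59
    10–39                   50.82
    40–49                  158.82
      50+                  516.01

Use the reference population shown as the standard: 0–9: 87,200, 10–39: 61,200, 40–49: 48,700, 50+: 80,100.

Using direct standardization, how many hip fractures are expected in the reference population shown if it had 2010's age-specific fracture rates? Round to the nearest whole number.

Expected hip fractures = Σ (standard pop × age-specific rate ÷ 100,000)
= 87,200×21.59/100,000 + 61,200×50.82/100,000 + 48,700×158.82/100,000 + 80,100×516.01/100,000
= 18.83 + 31.10 + 77.35 + 413.32 = 540.60.

541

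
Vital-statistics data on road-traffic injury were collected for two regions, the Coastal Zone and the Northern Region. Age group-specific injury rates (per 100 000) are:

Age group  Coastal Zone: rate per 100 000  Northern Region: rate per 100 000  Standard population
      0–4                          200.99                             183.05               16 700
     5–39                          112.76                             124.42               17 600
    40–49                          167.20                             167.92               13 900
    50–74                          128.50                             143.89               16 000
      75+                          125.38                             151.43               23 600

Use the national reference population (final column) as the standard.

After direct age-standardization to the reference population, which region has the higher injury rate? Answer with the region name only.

Northern Region

Standard total = 87 800; weights = 0.1902, 0.2005, 0.1583, 0.1822, 0.2688.
The Coastal Zone: 0.1902×200.99 + 0.2005×112.76 + 0.1583×167.20 + 0.1822×128.50 + 0.2688×125.38 = 144.4209 per 100 000.
The Northern Region: 0.1902×183.05 + 0.2005×124.42 + 0.1583×167.92 + 0.1822×143.89 + 0.2688×151.43 = 153.2665 per 100 000.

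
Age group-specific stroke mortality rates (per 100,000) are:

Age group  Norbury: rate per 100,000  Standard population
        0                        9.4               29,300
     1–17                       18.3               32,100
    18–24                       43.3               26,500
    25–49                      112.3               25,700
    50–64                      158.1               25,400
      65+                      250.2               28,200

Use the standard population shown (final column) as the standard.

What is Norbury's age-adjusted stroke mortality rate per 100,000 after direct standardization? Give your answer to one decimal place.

95.5

Standard total = 167,200; weights = 0.1752, 0.1920, 0.1585, 0.1537, 0.1519, 0.1687.
Standardized rate: 0.1752×9.4 + 0.1920×18.3 + 0.1585×43.3 + 0.1537×112.3 + 0.1519×158.1 + 0.1687×250.2 = 95.5011 per 100,000.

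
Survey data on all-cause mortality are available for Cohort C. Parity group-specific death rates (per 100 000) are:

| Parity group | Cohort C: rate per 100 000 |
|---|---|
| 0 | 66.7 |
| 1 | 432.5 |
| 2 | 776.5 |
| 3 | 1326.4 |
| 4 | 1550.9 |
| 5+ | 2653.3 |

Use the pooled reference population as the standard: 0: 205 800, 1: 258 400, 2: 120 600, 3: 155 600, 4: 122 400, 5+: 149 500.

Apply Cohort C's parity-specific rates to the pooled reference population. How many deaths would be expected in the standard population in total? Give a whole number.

10120

Expected deaths = Σ (standard pop × parity-specific rate ÷ 100 000)
= 205 800×66.7/100 000 + 258 400×432.5/100 000 + 120 600×776.5/100 000 + 155 600×1326.4/100 000 + 122 400×1550.9/100 000 + 149 500×2653.3/100 000
= 137.27 + 1117.58 + 936.46 + 2063.88 + 1898.30 + 3966.68 = 10120.17.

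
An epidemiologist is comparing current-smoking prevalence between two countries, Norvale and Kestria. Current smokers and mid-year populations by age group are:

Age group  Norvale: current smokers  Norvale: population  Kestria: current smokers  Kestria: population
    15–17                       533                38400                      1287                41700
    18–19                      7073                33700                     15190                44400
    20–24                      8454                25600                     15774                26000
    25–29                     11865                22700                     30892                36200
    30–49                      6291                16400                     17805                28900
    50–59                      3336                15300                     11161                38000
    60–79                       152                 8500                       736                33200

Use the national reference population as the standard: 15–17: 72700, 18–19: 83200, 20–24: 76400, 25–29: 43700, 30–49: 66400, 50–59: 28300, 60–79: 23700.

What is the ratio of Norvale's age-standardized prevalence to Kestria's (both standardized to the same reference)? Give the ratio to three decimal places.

0.601

Age-specific rates per 1000 for Norvale: 13.880, 209.881, 330.234, 522.687, 383.598, 218.039, 17.882.
For Kestria: 30.863, 342.117, 606.692, 853.370, 616.090, 293.711, 22.169.
Standard total = 394400; weights = 0.1843, 0.2110, 0.1937, 0.1108, 0.1684, 0.0718, 0.0601.
Norvale: 0.1843×13.880 + 0.2110×209.881 + 0.1937×330.234 + 0.1108×522.687 + 0.1684×383.598 + 0.0718×218.039 + 0.0601×17.882 = 250.0197 per 1000.
Kestria: 0.1843×30.863 + 0.2110×342.117 + 0.1937×606.692 + 0.1108×853.370 + 0.1684×616.090 + 0.0718×293.711 + 0.0601×22.169 = 416.0681 per 1000.
Ratio = 250.0197 ÷ 416.0681 = 0.60091.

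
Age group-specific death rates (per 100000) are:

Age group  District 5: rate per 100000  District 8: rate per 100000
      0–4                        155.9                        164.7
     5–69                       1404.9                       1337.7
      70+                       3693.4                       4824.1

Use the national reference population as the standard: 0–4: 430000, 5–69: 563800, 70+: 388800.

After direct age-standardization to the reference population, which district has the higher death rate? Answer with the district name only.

District 8

Standard total = 1382600; weights = 0.3110, 0.4078, 0.2812.
District 5: 0.3110×155.9 + 0.4078×1404.9 + 0.2812×3693.4 = 1659.9982 per 100000.
District 8: 0.3110×164.7 + 0.4078×1337.7 + 0.2812×4824.1 = 1953.2955 per 100000.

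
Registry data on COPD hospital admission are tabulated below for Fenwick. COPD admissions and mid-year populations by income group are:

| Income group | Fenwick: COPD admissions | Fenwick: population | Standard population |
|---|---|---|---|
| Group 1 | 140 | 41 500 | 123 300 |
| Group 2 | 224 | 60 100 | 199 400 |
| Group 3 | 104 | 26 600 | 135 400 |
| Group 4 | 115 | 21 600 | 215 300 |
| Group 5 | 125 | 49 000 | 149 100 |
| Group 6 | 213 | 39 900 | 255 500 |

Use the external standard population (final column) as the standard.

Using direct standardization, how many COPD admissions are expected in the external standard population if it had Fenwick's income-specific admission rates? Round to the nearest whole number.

4579

Income-specific rates per 10 000 for Fenwick: 33.73, 37.27, 39.10, 53.24, 25.51, 53.38.
Expected COPD admissions = Σ (standard pop × income-specific rate ÷ 10 000)
= 123 300×33.73/10 000 + 199 400×37.27/10 000 + 135 400×39.10/10 000 + 215 300×53.24/10 000 + 149 100×25.51/10 000 + 255 500×53.38/10 000
= 415.95 + 743.19 + 529.38 + 1146.27 + 380.36 + 1363.95 = 4579.10.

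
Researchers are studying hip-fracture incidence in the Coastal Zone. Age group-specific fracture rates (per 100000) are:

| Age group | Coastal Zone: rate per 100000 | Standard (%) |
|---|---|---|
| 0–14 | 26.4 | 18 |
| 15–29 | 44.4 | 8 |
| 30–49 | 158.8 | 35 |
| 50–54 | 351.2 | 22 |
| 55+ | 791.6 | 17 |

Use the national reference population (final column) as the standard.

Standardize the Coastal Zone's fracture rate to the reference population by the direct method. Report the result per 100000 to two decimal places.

275.72

Standard weights: 0.18, 0.08, 0.35, 0.22, 0.17.
Standardized rate: 0.1800×26.4 + 0.0800×44.4 + 0.3500×158.8 + 0.2200×351.2 + 0.1700×791.6 = 275.7200 per 100000.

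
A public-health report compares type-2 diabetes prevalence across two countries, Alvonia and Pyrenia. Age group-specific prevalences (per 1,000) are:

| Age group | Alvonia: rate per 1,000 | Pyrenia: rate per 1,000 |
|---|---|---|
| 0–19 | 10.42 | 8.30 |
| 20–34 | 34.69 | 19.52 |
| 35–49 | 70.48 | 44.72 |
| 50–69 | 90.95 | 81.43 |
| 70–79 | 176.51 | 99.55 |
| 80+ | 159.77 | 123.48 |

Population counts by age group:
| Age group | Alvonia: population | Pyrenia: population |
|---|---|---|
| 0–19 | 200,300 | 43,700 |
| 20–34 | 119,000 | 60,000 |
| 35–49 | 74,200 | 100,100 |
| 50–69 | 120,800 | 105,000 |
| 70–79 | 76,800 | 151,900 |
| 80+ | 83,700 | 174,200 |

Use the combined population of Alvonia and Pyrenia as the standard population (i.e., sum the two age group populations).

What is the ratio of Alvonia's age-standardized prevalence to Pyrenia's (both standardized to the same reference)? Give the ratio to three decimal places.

Combined standard total = 1,309,700; weights = 0.1863, 0.1367, 0.1331, 0.1724, 0.1746, 0.1969.
Alvonia: 0.1863×10.42 + 0.1367×34.69 + 0.1331×70.48 + 0.1724×90.95 + 0.1746×176.51 + 0.1969×159.77 = 94.0259 per 1,000.
Pyrenia: 0.1863×8.30 + 0.1367×19.52 + 0.1331×44.72 + 0.1724×81.43 + 0.1746×99.55 + 0.1969×123.48 = 65.9032 per 1,000.
Ratio = 94.0259 ÷ 65.9032 = 1.42673.

1.427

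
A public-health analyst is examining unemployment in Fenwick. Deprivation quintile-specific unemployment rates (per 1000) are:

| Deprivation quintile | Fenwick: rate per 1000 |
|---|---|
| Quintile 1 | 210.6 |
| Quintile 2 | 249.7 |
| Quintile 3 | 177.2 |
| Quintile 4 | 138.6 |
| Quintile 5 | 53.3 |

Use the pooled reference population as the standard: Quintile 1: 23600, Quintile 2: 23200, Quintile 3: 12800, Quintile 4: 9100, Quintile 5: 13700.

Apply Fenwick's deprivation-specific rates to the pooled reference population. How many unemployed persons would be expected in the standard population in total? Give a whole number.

15023

Expected unemployed persons = Σ (standard pop × deprivation-specific rate ÷ 1000)
= 23600×210.6/1000 + 23200×249.7/1000 + 12800×177.2/1000 + 9100×138.6/1000 + 13700×53.3/1000
= 4970.16 + 5793.04 + 2268.16 + 1261.26 + 730.21 = 15022.83.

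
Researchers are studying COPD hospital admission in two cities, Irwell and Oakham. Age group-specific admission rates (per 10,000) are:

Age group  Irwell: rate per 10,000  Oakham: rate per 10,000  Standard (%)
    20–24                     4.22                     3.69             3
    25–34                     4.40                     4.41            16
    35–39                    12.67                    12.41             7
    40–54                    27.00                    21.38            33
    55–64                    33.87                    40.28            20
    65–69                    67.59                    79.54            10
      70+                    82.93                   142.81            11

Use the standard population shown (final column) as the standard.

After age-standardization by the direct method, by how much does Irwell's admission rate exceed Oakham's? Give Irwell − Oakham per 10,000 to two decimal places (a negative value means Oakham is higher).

-7.18

Standard weights: 0.03, 0.16, 0.07, 0.33, 0.20, 0.10, 0.11.
Irwell: 0.0300×4.22 + 0.1600×4.40 + 0.0700×12.67 + 0.3300×27.00 + 0.2000×33.87 + 0.1000×67.59 + 0.1100×82.93 = 33.2828 per 10,000.
Oakham: 0.0300×3.69 + 0.1600×4.41 + 0.0700×12.41 + 0.3300×21.38 + 0.2000×40.28 + 0.1000×79.54 + 0.1100×142.81 = 40.4595 per 10,000.
Difference = 33.2828 − 40.4595 = -7.1767.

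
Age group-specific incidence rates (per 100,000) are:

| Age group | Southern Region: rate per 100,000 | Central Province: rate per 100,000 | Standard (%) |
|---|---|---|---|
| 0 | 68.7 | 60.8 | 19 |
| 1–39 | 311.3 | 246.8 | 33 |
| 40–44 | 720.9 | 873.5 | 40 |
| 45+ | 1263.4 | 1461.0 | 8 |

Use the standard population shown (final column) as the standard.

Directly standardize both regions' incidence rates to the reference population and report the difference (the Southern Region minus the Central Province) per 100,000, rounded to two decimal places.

Standard weights: 0.19, 0.33, 0.40, 0.08.
The Southern Region: 0.1900×68.7 + 0.3300×311.3 + 0.4000×720.9 + 0.0800×1263.4 = 505.2140 per 100,000.
The Central Province: 0.1900×60.8 + 0.3300×246.8 + 0.4000×873.5 + 0.0800×1461.0 = 559.2760 per 100,000.
Difference = 505.2140 − 559.2760 = -54.0620.

-54.06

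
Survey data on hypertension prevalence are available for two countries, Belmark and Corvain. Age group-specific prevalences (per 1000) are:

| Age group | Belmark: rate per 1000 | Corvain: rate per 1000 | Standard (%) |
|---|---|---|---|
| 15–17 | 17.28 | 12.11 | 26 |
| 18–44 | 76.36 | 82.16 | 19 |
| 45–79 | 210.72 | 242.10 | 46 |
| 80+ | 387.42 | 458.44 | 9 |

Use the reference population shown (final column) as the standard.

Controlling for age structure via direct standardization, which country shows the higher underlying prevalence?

Corvain

Standard weights: 0.26, 0.19, 0.46, 0.09.
Belmark: 0.2600×17.28 + 0.1900×76.36 + 0.4600×210.72 + 0.0900×387.42 = 150.8002 per 1000.
Corvain: 0.2600×12.11 + 0.1900×82.16 + 0.4600×242.10 + 0.0900×458.44 = 171.3846 per 1000.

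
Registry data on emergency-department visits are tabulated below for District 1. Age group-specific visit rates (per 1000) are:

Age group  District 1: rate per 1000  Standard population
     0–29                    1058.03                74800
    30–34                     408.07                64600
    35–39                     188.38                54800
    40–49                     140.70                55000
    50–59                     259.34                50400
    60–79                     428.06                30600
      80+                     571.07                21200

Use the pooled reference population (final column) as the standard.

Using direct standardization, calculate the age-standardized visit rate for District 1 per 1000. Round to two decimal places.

Standard total = 351400; weights = 0.2129, 0.1838, 0.1559, 0.1565, 0.1434, 0.0871, 0.0603.
Standardized rate: 0.2129×1058.03 + 0.1838×408.07 + 0.1559×188.38 + 0.1565×140.70 + 0.1434×259.34 + 0.0871×428.06 + 0.0603×571.07 = 460.5570 per 1000.

460.56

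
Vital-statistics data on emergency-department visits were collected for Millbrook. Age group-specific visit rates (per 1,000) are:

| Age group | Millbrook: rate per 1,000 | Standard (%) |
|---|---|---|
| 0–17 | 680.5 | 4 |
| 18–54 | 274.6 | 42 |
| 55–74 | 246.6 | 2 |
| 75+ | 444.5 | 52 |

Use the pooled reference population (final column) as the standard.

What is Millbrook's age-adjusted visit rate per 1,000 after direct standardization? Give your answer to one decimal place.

Standard weights: 0.04, 0.42, 0.02, 0.52.
Standardized rate: 0.0400×680.5 + 0.4200×274.6 + 0.0200×246.6 + 0.5200×444.5 = 378.6240 per 1,000.

378.6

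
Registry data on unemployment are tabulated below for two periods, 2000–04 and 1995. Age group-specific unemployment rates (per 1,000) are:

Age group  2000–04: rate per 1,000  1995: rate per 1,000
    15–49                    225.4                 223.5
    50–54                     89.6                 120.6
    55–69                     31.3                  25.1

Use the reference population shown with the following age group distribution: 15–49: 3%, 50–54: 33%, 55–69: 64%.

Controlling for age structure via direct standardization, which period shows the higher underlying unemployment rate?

1995

Standard weights: 0.03, 0.33, 0.64.
2000–04: 0.0300×225.4 + 0.3300×89.6 + 0.6400×31.3 = 56.3620 per 1,000.
1995: 0.0300×223.5 + 0.3300×120.6 + 0.6400×25.1 = 62.5670 per 1,000.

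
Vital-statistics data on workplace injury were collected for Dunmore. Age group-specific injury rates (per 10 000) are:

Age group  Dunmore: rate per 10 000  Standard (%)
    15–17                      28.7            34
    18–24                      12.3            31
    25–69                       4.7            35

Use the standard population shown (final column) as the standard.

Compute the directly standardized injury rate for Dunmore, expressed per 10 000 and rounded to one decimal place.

15.2

Standard weights: 0.34, 0.31, 0.35.
Standardized rate: 0.3400×28.7 + 0.3100×12.3 + 0.3500×4.7 = 15.2160 per 10 000.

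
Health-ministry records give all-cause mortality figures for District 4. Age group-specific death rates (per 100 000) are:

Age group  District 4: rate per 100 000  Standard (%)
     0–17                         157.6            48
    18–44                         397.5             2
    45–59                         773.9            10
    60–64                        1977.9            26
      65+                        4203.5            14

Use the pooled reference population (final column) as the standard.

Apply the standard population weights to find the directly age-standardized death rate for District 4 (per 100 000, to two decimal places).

Standard weights: 0.48, 0.02, 0.10, 0.26, 0.14.
Standardized rate: 0.4800×157.6 + 0.0200×397.5 + 0.1000×773.9 + 0.2600×1977.9 + 0.1400×4203.5 = 1263.7320 per 100 000.

1263.73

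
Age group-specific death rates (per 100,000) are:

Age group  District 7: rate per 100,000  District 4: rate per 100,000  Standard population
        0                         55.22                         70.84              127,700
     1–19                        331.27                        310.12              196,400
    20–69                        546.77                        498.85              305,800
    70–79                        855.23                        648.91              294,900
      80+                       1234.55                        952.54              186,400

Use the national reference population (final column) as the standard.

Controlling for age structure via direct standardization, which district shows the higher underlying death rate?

Standard total = 1,111,200; weights = 0.1149, 0.1767, 0.2752, 0.2654, 0.1677.
District 7: 0.1149×55.22 + 0.1767×331.27 + 0.2752×546.77 + 0.2654×855.23 + 0.1677×1234.55 = 649.4265 per 100,000.
District 4: 0.1149×70.84 + 0.1767×310.12 + 0.2752×498.85 + 0.2654×648.91 + 0.1677×952.54 = 532.2347 per 100,000.

District 7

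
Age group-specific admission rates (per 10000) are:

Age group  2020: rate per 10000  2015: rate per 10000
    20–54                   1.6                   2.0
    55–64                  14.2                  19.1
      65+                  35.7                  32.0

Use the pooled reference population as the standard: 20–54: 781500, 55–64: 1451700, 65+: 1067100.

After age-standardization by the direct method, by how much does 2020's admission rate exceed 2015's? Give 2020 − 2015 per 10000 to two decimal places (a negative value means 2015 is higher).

Standard total = 3300300; weights = 0.2368, 0.4399, 0.3233.
2020: 0.2368×1.6 + 0.4399×14.2 + 0.3233×35.7 = 18.1680 per 10000.
2015: 0.2368×2.0 + 0.4399×19.1 + 0.3233×32.0 = 19.2218 per 10000.
Difference = 18.1680 − 19.2218 = -1.0537.

-1.05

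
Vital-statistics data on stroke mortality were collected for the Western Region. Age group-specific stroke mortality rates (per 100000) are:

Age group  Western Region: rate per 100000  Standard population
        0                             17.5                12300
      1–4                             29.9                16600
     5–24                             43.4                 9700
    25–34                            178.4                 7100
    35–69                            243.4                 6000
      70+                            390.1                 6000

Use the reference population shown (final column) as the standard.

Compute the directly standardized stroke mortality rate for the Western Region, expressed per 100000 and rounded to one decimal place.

107.5

Standard total = 57700; weights = 0.2132, 0.2877, 0.1681, 0.1231, 0.1040, 0.1040.
Standardized rate: 0.2132×17.5 + 0.2877×29.9 + 0.1681×43.4 + 0.1231×178.4 + 0.1040×243.4 + 0.1040×390.1 = 107.4560 per 100000.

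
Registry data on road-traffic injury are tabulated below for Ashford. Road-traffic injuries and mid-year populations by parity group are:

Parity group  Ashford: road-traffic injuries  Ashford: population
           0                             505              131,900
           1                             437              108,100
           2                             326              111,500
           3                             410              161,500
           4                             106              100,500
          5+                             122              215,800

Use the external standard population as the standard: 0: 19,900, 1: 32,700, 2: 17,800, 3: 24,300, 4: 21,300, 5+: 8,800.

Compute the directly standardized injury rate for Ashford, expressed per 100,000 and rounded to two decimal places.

Parity-specific rates per 100,000 for Ashford: 382.87, 404.26, 292.38, 253.87, 105.47, 56.53.
Standard total = 124,800; weights = 0.1595, 0.2620, 0.1426, 0.1947, 0.1707, 0.0705.
Standardized rate: 0.1595×382.87 + 0.2620×404.26 + 0.1426×292.38 + 0.1947×253.87 + 0.1707×105.47 + 0.0705×56.53 = 280.0929 per 100,000.

280.09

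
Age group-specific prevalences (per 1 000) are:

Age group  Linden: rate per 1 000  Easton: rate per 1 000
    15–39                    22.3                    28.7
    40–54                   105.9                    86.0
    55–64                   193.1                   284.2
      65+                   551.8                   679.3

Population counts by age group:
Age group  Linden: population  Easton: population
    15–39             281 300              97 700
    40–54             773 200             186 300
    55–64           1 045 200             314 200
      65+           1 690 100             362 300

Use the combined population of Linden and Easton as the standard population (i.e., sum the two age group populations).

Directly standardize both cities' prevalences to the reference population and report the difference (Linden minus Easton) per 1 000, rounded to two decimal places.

Combined standard total = 4 750 300; weights = 0.0798, 0.2020, 0.2862, 0.4321.
Linden: 0.0798×22.3 + 0.2020×105.9 + 0.2862×193.1 + 0.4321×551.8 = 316.8383 per 1 000.
Easton: 0.0798×28.7 + 0.2020×86.0 + 0.2862×284.2 + 0.4321×679.3 = 394.4869 per 1 000.
Difference = 316.8383 − 394.4869 = -77.6485.

-77.65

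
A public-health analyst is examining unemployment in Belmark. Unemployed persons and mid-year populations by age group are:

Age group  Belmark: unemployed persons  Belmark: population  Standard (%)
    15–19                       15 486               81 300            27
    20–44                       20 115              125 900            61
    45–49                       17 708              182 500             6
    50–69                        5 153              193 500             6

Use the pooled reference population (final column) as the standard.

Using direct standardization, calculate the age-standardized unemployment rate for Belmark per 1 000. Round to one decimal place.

Age-specific rates per 1 000 for Belmark: 190.480, 159.770, 97.030, 26.630.
Standard weights: 0.27, 0.61, 0.06, 0.06.
Standardized rate: 0.2700×190.480 + 0.6100×159.770 + 0.0600×97.030 + 0.0600×26.630 = 156.3086 per 1 000.

156.3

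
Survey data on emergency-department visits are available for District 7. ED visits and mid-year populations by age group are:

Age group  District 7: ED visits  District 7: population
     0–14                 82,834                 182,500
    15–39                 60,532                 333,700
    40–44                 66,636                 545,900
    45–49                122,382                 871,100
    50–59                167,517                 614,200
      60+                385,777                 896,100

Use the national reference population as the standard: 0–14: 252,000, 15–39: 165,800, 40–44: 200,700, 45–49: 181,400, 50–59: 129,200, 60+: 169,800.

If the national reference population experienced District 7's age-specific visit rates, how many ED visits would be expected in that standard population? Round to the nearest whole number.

302776

Age-specific rates per 1,000 for District 7: 453.885, 181.396, 122.066, 140.491, 272.740, 430.507.
Expected ED visits = Σ (standard pop × age-specific rate ÷ 1,000)
= 252,000×453.885/1,000 + 165,800×181.396/1,000 + 200,700×122.066/1,000 + 181,400×140.491/1,000 + 129,200×272.740/1,000 + 169,800×430.507/1,000
= 114379.00 + 30075.53 + 24498.71 + 25485.13 + 35238.03 + 73100.03 = 302776.43.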